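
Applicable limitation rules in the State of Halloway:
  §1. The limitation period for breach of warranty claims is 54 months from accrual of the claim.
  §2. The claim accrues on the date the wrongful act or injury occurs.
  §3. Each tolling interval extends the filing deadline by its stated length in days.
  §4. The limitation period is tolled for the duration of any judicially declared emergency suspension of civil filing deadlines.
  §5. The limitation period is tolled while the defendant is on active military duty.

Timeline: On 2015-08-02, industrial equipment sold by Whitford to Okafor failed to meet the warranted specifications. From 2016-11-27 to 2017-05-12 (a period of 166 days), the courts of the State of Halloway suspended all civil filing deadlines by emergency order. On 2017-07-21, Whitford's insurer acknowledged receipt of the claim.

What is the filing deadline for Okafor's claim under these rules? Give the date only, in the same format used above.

The claim accrued on 2015-08-02, the date of the act.
54 months from 2015-08-02 is 2020-02-02.
The period was tolled for 166 days by the emergency suspension of filing deadlines (2016-11-27 to 2017-05-12), pushing the deadline to 2020-07-17.
None of the other events listed affects the running of the period under the stated rules.

2020-07-17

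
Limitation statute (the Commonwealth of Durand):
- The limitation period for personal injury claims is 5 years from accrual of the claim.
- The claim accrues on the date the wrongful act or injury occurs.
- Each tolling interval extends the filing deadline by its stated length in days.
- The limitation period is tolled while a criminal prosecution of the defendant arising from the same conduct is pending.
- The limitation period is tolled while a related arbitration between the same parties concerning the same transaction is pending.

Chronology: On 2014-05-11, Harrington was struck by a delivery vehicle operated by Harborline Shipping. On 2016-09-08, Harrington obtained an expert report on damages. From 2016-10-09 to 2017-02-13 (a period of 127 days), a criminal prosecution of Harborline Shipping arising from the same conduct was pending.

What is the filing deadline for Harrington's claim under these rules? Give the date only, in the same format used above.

2019-09-15

The claim accrued on 2014-05-11, when the wrongful act occurred.
Adding the 5 years base period to 2014-05-11 gives a deadline of 2019-05-11, before any tolling.
The pending criminal prosecution from 2016-10-09 to 2017-02-13 tolled the period for 127 days, extending the deadline to 2019-09-15.
None of the other events listed affects the running of the period under the stated rules.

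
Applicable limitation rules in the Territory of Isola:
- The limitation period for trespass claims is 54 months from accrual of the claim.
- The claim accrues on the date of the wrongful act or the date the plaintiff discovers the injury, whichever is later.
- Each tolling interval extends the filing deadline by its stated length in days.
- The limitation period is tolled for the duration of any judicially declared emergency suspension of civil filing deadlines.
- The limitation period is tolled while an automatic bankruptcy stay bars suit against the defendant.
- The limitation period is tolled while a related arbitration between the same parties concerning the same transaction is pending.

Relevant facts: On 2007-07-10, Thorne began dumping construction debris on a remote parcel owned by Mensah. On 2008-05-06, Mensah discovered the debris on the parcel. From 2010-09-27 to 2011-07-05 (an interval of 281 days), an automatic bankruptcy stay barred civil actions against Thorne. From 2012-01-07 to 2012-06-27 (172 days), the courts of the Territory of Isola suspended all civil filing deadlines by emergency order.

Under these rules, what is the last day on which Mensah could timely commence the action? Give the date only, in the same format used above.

2014-02-02

Because discovery on 2008-05-06 post-dates the 2007-07-10 act, accrual under the later-of rule falls on 2008-05-06.
The untolled deadline — 54 months after 2008-05-06 — is 2012-11-06.
Because the automatic bankruptcy stay ran from 2010-09-27 to 2011-07-05, the deadline is extended by 281 days to 2013-08-14.
The period was tolled for 172 days by the emergency suspension of filing deadlines (2012-01-07 to 2012-06-27), pushing the deadline to 2014-02-02.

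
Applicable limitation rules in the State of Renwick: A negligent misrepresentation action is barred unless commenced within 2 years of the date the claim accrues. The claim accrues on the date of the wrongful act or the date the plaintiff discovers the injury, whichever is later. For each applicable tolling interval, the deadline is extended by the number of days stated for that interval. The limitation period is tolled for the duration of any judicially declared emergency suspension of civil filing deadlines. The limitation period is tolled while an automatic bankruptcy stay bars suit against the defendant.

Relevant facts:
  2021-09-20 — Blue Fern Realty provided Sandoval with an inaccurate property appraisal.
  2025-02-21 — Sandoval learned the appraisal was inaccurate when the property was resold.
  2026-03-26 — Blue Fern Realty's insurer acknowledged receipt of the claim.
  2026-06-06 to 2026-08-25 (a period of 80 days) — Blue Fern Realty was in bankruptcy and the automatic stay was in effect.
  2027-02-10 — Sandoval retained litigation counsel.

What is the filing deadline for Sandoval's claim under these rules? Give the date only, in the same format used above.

The claim accrued on 2025-02-21 — the later of the 2021-09-20 act and the 2025-02-21 discovery.
The untolled deadline — 2 years after 2025-02-21 — is 2027-02-21.
The automatic bankruptcy stay from 2026-06-06 to 2026-08-25 tolled the period for 80 days, extending the deadline to 2027-05-12.
None of the other events listed affects the running of the period under the stated rules.

2027-05-12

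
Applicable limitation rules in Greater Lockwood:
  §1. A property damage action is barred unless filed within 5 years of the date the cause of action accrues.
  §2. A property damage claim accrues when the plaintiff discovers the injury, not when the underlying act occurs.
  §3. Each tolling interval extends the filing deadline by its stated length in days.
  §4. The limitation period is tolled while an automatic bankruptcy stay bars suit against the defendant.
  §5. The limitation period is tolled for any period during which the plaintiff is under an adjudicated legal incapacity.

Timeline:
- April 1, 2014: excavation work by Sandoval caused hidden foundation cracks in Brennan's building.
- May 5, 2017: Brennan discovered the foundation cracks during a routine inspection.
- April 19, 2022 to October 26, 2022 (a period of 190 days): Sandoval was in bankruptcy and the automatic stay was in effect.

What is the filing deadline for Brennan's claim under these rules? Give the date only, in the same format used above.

The claim did not accrue until Brennan discovered the injury on May 5, 2017; the April 1, 2014 act date does not start the clock under the stated rule.
The untolled deadline — 5 years after May 5, 2017 — is May 5, 2022.
Because the automatic bankruptcy stay ran from April 19, 2022 to October 26, 2022, the deadline is extended by 190 days to November 11, 2022.

November 11, 2022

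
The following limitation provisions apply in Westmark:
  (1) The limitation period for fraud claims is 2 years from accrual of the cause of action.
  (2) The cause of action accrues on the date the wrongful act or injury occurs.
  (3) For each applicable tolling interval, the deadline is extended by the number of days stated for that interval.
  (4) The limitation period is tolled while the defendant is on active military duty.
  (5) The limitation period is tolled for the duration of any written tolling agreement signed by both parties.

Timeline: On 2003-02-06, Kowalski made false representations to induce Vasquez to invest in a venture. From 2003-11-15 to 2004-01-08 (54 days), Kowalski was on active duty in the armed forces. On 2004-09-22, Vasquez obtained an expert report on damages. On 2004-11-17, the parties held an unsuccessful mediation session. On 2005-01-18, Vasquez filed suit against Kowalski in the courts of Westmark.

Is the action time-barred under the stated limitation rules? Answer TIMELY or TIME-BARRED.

The limitation period began to run on 2003-02-06.
The untolled deadline — 2 years after 2003-02-06 — is 2005-02-06.
Because the defendant's active military service ran from 2003-11-15 to 2004-01-08, the deadline is extended by 54 days to 2005-04-01.
None of the other events listed affects the running of the period under the stated rules.
The 2005-01-18 filing precedes the 2005-04-01 deadline; the claim is timely.

TIMELY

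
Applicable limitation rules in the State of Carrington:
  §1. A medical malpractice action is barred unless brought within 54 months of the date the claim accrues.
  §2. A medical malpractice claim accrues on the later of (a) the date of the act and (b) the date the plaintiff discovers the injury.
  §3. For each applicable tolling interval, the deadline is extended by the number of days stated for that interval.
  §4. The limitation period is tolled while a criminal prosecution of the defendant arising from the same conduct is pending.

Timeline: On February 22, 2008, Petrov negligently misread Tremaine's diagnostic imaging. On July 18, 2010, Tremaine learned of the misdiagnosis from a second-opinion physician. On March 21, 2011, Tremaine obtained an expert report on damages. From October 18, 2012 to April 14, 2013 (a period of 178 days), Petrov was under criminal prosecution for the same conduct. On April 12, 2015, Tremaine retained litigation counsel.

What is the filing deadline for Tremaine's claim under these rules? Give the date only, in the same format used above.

Because discovery on July 18, 2010 post-dates the February 22, 2008 act, accrual under the later-of rule falls on July 18, 2010.
Adding the 54 months base period to July 18, 2010 gives a deadline of January 18, 2015, before any tolling.
The pending criminal prosecution from October 18, 2012 to April 14, 2013 tolled the period for 178 days, extending the deadline to July 15, 2015.
The other events in the timeline have no effect on the limitation period under the stated rules.

July 15, 2015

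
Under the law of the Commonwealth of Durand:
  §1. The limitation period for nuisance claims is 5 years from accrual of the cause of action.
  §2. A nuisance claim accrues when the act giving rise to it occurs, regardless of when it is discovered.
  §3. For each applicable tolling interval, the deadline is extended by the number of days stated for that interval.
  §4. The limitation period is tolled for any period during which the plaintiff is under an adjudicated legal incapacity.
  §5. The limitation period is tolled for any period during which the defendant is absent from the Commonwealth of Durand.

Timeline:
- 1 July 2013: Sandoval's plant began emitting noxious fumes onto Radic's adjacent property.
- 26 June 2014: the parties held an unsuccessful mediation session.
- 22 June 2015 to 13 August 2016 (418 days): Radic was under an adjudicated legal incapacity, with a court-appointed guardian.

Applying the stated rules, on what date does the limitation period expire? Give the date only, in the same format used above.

The claim accrued on 1 July 2013, when the wrongful act occurred.
Adding the 5 years base period to 1 July 2013 gives a deadline of 1 July 2018, before any tolling.
The period was tolled for 418 days by the plaintiff's legal incapacity (22 June 2015 to 13 August 2016), pushing the deadline to 23 August 2019.
None of the other events listed affects the running of the period under the stated rules.

23 August 2019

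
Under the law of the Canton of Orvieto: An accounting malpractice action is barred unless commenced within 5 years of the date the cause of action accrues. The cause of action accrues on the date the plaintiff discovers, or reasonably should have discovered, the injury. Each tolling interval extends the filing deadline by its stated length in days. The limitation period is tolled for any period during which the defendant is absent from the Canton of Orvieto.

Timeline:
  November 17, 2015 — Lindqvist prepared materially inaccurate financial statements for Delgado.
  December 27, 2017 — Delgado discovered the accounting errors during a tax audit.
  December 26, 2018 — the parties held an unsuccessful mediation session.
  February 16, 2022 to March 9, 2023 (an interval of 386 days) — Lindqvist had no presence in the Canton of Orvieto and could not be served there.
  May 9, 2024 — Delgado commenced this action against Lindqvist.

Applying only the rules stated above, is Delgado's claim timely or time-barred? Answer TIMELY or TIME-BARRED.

Under the discovery rule, the claim accrued on December 27, 2017, when Delgado discovered the injury — not on the November 17, 2015 date of the underlying act.
5 years from December 27, 2017 is December 27, 2022.
The defendant's absence from the jurisdiction from February 16, 2022 to March 9, 2023 tolled the period for 386 days, extending the deadline to January 17, 2024.
None of the other events listed affects the running of the period under the stated rules.
Delgado filed on May 9, 2024, after the January 17, 2024 deadline, so the action is time-barred.

TIME-BARRED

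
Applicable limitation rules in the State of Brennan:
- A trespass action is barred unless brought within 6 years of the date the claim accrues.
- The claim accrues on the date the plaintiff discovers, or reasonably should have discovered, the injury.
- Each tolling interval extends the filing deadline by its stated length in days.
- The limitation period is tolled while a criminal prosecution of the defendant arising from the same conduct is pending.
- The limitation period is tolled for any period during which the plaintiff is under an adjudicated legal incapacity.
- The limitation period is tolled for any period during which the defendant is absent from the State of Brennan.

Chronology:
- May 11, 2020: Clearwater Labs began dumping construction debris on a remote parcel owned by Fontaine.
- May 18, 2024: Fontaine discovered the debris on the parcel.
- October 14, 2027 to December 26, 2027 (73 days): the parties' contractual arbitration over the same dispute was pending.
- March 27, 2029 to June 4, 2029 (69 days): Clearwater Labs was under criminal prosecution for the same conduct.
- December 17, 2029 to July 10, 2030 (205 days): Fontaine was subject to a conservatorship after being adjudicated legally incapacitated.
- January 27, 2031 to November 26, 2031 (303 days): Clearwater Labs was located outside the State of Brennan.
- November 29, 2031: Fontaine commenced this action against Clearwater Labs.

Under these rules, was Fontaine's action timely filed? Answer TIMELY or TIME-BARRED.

TIMELY

Accrual is tied to discovery, so the period began on May 18, 2024 rather than on May 11, 2020 when the act occurred.
The untolled deadline — 6 years after May 18, 2024 — is May 18, 2030.
The period was tolled for 69 days by the pending criminal prosecution (March 27, 2029 to June 4, 2029), pushing the deadline to July 26, 2030.
The period was tolled for 205 days by the plaintiff's legal incapacity (December 17, 2029 to July 10, 2030), pushing the deadline to February 16, 2031.
Because the defendant's absence from the jurisdiction ran from January 27, 2031 to November 26, 2031, the deadline is extended by 303 days to December 16, 2031.
No stated provision tolls the period for a pending arbitration, so the interval from October 14, 2027 to December 26, 2027 has no effect on the deadline.
Filing on November 29, 2031 beat the December 16, 2031 deadline — the action is timely.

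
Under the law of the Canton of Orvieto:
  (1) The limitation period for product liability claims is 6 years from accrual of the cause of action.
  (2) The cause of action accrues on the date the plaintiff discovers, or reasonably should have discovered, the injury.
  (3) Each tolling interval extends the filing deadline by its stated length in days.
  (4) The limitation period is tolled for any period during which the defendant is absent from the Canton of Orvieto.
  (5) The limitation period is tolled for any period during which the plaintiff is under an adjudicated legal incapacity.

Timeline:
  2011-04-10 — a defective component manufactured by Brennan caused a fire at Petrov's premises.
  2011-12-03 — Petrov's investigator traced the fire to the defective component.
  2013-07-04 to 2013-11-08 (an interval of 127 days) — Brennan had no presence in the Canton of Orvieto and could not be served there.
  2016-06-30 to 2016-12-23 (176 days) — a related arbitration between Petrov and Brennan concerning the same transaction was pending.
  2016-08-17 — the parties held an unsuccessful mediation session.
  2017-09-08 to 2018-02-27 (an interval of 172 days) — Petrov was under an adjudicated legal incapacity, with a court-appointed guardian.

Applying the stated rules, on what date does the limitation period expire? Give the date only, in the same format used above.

Accrual is tied to discovery, so the period began on 2011-12-03 rather than on 2011-04-10 when the act occurred.
The untolled deadline — 6 years after 2011-12-03 — is 2017-12-03.
The defendant's absence from the jurisdiction from 2013-07-04 to 2013-11-08 tolled the period for 127 days, extending the deadline to 2018-04-09.
The plaintiff's legal incapacity from 2017-09-08 to 2018-02-27 tolled the period for 172 days, extending the deadline to 2018-09-28.
No stated provision tolls the period for a pending arbitration, so the interval from 2016-06-30 to 2016-12-23 has no effect on the deadline.
Nothing else in the chronology tolls or restarts the period.

2018-09-28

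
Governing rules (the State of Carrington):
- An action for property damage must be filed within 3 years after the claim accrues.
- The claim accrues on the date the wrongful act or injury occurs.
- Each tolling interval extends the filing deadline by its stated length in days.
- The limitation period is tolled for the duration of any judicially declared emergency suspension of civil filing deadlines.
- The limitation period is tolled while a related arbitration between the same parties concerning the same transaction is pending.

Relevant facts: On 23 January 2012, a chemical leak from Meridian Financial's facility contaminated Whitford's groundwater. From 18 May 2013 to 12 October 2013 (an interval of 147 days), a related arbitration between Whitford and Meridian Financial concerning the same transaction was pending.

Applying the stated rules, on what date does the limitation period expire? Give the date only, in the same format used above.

19 June 2015

The claim accrued on 23 January 2012, the date of the act.
Adding the 3 years base period to 23 January 2012 gives a deadline of 23 January 2015, before any tolling.
The period was tolled for 147 days by the pending related arbitration (18 May 2013 to 12 October 2013), pushing the deadline to 19 June 2015.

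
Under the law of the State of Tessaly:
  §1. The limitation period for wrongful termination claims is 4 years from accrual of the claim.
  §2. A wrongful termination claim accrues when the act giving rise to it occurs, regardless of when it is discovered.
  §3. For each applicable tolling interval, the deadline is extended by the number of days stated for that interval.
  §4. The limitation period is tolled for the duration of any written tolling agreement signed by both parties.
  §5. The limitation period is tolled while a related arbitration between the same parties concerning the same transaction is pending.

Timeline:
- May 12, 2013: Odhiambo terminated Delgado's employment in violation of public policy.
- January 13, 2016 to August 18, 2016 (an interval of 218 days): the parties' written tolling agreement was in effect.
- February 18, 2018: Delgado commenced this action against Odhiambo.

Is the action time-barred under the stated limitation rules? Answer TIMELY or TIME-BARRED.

TIME-BARRED

The claim accrued on May 12, 2013, when the wrongful act occurred.
4 years from May 12, 2013 is May 12, 2017.
Because the written tolling agreement ran from January 13, 2016 to August 18, 2016, the deadline is extended by 218 days to December 16, 2017.
The February 18, 2018 filing falls after the December 16, 2017 deadline; the claim is time-barred.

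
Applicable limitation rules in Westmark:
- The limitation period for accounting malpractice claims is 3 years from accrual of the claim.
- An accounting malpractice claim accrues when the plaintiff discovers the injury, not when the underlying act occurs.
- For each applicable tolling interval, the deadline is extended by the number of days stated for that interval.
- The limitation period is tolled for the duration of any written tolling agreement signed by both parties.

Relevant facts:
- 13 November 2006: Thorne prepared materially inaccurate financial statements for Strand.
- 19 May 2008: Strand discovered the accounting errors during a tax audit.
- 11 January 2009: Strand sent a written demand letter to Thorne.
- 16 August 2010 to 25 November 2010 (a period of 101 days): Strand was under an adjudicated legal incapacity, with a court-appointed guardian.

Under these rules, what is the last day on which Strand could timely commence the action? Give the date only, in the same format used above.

Accrual is tied to discovery, so the period began on 19 May 2008 rather than on 13 November 2006 when the act occurred.
Adding the 3 years base period to 19 May 2008 gives a deadline of 19 May 2011, before any tolling.
No stated provision tolls the period for the plaintiff's incapacity, so the interval from 16 August 2010 to 25 November 2010 has no effect on the deadline.
None of the other events listed affects the running of the period under the stated rules.

19 May 2011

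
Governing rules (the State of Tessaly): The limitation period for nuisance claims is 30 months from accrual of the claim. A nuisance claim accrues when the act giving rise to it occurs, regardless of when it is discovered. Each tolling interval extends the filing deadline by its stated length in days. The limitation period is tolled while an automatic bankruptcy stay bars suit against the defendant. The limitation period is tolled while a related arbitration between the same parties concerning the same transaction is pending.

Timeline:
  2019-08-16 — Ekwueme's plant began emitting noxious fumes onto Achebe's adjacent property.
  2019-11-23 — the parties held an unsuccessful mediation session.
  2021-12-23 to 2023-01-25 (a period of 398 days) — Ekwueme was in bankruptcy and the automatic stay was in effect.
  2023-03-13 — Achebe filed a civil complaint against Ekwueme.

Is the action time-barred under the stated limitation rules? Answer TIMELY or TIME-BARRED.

The limitation period began to run on 2019-08-16.
30 months from 2019-08-16 is 2022-02-16.
The period was tolled for 398 days by the automatic bankruptcy stay (2021-12-23 to 2023-01-25), pushing the deadline to 2023-03-21.
The other events in the timeline have no effect on the limitation period under the stated rules.
Filing on 2023-03-13 beat the 2023-03-21 deadline — the action is timely.

TIMELY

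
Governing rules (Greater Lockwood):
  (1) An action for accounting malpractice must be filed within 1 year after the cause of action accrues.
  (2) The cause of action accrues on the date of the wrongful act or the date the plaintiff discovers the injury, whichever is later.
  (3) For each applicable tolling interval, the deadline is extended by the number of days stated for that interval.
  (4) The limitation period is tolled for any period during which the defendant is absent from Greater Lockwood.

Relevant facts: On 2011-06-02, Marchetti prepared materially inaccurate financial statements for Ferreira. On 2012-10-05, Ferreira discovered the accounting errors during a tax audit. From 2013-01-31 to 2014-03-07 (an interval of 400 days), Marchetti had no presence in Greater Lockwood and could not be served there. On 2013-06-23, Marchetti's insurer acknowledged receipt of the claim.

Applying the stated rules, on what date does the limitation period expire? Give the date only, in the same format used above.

2014-11-09

Taking the later of the act (2011-06-02) and discovery (2012-10-05), the claim accrued on 2012-10-05.
1 year from 2012-10-05 is 2013-10-05.
Because the defendant's absence from the jurisdiction ran from 2013-01-31 to 2014-03-07, the deadline is extended by 400 days to 2014-11-09.
Nothing else in the chronology tolls or restarts the period.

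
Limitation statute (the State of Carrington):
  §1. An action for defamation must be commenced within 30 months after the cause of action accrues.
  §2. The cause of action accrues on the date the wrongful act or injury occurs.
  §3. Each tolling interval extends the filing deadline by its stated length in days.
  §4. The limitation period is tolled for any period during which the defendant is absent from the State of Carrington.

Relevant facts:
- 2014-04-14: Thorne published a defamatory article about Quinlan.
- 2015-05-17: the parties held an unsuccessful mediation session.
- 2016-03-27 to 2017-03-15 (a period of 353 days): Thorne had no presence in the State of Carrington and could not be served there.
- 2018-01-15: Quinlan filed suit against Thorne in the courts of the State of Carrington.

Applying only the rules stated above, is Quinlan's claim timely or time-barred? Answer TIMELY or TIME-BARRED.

The claim accrued on 2014-04-14, when the wrongful act occurred.
Adding the 30 months base period to 2014-04-14 gives a deadline of 2016-10-14, before any tolling.
Because the defendant's absence from the jurisdiction ran from 2016-03-27 to 2017-03-15, the deadline is extended by 353 days to 2017-10-02.
Nothing else in the chronology tolls or restarts the period.
Filing on 2018-01-15 missed the 2017-10-02 deadline — the action is time-barred.

TIME-BARRED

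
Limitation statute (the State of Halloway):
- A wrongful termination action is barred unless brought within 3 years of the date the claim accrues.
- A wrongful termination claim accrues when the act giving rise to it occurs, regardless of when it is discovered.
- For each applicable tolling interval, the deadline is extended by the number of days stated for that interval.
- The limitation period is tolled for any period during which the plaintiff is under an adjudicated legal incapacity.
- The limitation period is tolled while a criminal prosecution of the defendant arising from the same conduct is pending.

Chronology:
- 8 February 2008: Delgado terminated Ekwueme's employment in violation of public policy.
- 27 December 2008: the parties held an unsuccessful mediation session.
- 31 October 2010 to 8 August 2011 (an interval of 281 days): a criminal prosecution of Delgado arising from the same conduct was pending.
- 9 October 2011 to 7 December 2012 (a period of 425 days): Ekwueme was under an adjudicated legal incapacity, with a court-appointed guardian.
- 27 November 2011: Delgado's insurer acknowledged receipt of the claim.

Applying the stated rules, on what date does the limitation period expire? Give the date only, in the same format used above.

The claim accrued on 8 February 2008, the date of the act.
3 years from 8 February 2008 is 8 February 2011.
The period was tolled for 281 days by the pending criminal prosecution (31 October 2010 to 8 August 2011), pushing the deadline to 16 November 2011.
The plaintiff's legal incapacity from 9 October 2011 to 7 December 2012 tolled the period for 425 days, extending the deadline to 14 January 2013.
Nothing else in the chronology tolls or restarts the period.

14 January 2013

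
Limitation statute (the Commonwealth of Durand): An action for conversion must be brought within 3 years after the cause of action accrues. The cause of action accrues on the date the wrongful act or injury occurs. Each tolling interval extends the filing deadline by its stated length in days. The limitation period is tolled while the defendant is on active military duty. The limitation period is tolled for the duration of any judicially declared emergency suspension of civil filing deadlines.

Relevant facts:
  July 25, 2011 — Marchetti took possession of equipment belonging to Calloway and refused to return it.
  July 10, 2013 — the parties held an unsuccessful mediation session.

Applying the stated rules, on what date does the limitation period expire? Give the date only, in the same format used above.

July 25, 2014

The cause of action accrued on July 25, 2011, the date of the act.
3 years from July 25, 2011 is July 25, 2014.
The other events in the timeline have no effect on the limitation period under the stated rules.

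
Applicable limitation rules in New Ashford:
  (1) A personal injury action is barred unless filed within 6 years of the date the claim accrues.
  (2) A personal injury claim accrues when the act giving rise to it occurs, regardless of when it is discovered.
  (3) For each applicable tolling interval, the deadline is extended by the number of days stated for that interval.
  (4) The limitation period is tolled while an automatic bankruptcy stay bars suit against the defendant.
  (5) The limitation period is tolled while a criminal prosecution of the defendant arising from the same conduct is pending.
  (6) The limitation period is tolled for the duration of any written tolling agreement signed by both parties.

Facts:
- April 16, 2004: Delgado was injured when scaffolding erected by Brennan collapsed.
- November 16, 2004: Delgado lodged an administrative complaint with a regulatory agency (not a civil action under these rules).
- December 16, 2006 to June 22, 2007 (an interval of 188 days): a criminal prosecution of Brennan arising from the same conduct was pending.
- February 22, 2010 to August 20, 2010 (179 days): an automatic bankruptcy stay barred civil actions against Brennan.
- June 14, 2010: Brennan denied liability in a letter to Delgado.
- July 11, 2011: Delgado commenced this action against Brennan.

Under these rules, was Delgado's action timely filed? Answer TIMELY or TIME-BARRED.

TIME-BARRED

The limitation period began to run on April 16, 2004.
Adding the 6 years base period to April 16, 2004 gives a deadline of April 16, 2010, before any tolling.
The pending criminal prosecution from December 16, 2006 to June 22, 2007 tolled the period for 188 days, extending the deadline to October 21, 2010.
The period was tolled for 179 days by the automatic bankruptcy stay (February 22, 2010 to August 20, 2010), pushing the deadline to April 18, 2011.
The other events in the timeline have no effect on the limitation period under the stated rules.
Filing on July 11, 2011 missed the April 18, 2011 deadline — the action is time-barred.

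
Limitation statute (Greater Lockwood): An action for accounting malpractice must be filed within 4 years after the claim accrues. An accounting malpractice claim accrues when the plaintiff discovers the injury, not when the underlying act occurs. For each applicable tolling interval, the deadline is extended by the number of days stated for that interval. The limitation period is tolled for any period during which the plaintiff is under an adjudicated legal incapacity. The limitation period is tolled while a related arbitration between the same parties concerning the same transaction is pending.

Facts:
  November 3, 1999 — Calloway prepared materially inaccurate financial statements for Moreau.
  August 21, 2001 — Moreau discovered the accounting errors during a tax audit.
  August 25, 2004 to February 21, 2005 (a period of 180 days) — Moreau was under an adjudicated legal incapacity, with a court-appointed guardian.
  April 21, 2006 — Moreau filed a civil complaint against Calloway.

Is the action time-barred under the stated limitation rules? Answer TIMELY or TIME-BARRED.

TIME-BARRED

Accrual is tied to discovery, so the period began on August 21, 2001 rather than on November 3, 1999 when the act occurred.
4 years from August 21, 2001 is August 21, 2005.
Because the plaintiff's legal incapacity ran from August 25, 2004 to February 21, 2005, the deadline is extended by 180 days to February 17, 2006.
Moreau filed on April 21, 2006, after the February 17, 2006 deadline, so the action is time-barred.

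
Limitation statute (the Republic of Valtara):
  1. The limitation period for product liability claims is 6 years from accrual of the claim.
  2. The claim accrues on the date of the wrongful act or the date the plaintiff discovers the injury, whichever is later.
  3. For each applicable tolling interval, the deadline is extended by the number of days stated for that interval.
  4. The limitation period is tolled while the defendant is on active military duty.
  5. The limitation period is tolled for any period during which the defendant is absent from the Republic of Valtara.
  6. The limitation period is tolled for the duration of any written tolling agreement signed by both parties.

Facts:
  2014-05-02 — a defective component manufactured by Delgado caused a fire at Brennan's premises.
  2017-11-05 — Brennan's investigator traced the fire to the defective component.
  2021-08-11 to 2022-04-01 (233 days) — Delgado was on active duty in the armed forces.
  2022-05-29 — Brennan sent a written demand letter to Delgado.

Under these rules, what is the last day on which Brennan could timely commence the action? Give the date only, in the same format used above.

Taking the later of the act (2014-05-02) and discovery (2017-11-05), the claim accrued on 2017-11-05.
The untolled deadline — 6 years after 2017-11-05 — is 2023-11-05.
Because the defendant's active military service ran from 2021-08-11 to 2022-04-01, the deadline is extended by 233 days to 2024-06-25.
The other events in the timeline have no effect on the limitation period under the stated rules.

2024-06-25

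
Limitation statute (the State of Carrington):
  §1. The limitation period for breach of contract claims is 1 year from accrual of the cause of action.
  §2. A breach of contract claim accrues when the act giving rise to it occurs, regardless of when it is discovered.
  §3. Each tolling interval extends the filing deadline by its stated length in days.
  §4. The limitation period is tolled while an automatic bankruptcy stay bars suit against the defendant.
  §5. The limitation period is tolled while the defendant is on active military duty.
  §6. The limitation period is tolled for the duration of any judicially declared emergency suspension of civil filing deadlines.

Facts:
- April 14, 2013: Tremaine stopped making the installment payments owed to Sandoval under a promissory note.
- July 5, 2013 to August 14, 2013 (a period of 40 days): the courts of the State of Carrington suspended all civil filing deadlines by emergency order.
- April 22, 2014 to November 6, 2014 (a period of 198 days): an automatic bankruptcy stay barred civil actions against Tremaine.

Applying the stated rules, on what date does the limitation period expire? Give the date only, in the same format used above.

December 8, 2014

The claim accrued on April 14, 2013, when the wrongful act occurred.
The untolled deadline — 1 year after April 14, 2013 — is April 14, 2014.
Because the emergency suspension of filing deadlines ran from July 5, 2013 to August 14, 2013, the deadline is extended by 40 days to May 24, 2014.
Because the automatic bankruptcy stay ran from April 22, 2014 to November 6, 2014, the deadline is extended by 198 days to December 8, 2014.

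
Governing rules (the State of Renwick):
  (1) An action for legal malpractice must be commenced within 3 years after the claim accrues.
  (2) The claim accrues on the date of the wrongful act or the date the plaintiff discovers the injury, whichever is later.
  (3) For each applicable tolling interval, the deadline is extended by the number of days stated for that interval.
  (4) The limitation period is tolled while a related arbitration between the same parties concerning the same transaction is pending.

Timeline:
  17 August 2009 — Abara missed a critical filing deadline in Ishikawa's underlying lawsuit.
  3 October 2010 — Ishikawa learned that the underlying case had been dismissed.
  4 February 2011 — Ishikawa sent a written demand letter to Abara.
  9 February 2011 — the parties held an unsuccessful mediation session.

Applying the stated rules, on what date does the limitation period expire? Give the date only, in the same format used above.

Taking the later of the act (17 August 2009) and discovery (3 October 2010), the claim accrued on 3 October 2010.
The untolled deadline — 3 years after 3 October 2010 — is 3 October 2013.
The other events in the timeline have no effect on the limitation period under the stated rules.

3 October 2013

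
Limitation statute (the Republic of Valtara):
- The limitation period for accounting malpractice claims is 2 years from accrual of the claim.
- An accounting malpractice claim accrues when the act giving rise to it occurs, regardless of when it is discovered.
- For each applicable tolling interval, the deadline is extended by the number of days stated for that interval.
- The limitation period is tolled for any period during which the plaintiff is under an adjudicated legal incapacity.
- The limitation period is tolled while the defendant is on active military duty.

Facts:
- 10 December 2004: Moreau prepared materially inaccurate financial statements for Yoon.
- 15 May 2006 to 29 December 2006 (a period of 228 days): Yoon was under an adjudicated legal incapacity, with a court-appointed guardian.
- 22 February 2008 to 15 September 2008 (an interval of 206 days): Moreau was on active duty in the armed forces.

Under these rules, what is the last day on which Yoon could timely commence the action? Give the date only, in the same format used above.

The claim accrued on 10 December 2004, when the wrongful act occurred.
Adding the 2 years base period to 10 December 2004 gives a deadline of 10 December 2006, before any tolling.
The plaintiff's legal incapacity from 15 May 2006 to 29 December 2006 tolled the period for 228 days, extending the deadline to 26 July 2007.
The defendant's active military service from 22 February 2008 to 15 September 2008 began after the period had already run on 26 July 2007, so it has no tolling effect.

26 July 2007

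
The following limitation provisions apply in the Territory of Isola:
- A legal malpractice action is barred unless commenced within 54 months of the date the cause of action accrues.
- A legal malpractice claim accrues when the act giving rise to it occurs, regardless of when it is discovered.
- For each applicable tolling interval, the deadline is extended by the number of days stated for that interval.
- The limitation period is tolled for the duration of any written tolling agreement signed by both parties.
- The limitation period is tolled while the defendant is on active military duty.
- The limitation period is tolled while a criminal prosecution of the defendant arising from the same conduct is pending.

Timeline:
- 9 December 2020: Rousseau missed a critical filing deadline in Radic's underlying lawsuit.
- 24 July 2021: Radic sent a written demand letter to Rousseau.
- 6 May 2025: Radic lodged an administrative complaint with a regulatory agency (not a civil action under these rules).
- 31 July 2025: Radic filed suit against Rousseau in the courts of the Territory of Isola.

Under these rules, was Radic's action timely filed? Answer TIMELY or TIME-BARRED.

The cause of action accrued on 9 December 2020, the date of the act.
54 months from 9 December 2020 is 9 June 2025.
Nothing else in the chronology tolls or restarts the period.
Filing on 31 July 2025 missed the 9 June 2025 deadline — the action is time-barred.

TIME-BARRED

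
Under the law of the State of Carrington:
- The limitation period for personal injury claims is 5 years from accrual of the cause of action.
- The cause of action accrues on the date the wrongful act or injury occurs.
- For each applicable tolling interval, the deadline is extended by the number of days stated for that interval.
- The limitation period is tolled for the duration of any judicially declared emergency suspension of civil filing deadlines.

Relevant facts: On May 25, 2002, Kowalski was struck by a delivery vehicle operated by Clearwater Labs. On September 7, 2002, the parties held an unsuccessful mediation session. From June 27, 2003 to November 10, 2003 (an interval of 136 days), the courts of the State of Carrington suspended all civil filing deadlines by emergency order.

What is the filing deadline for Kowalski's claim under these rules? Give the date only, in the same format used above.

The limitation period began to run on May 25, 2002.
The untolled deadline — 5 years after May 25, 2002 — is May 25, 2007.
The period was tolled for 136 days by the emergency suspension of filing deadlines (June 27, 2003 to November 10, 2003), pushing the deadline to October 8, 2007.
None of the other events listed affects the running of the period under the stated rules.

October 8, 2007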